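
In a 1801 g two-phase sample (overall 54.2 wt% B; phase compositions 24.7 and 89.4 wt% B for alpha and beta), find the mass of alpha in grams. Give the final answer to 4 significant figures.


f_alpha = (C_beta - C0) / (C_beta - C_alpha)
f_alpha = (89.4 - 54.2) / (89.4 - 24.7) = 0.544049
m_alpha = f_alpha * m_total = 0.544049 * 1801 = 979.8 g


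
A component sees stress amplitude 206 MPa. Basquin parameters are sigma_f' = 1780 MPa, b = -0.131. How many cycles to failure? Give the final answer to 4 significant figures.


sigma_a = sigma_f' * (2*Nf)^b
2*Nf = (sigma_a / sigma_f')^(1/b)
2*Nf = (206 / 1780)^(1/-0.131)
2*Nf = 1.41013e+07
Nf = 7.051e+06 cycles


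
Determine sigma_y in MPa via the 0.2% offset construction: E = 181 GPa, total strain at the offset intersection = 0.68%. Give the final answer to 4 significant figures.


Offset strain = 0.002
Elastic strain at yield = total_strain - offset = 6.8e-03 - 0.002 = 4.8e-03
sigma_y = E * elastic_strain = 181000 * 4.8e-03
sigma_y = 868.8 MPa


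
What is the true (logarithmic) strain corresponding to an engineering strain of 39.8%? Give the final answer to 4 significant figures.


epsilon_true = ln(1 + epsilon_eng)
epsilon_true = ln(1 + 0.398)
epsilon_true = 0.335


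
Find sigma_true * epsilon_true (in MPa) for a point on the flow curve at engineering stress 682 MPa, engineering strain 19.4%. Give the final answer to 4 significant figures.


sigma_true = sigma_eng * (1 + epsilon_eng)
sigma_true = 682 * (1 + 0.194) = 814.308 MPa
epsilon_true = ln(1 + epsilon_eng)
epsilon_true = ln(1 + 0.194) = 0.177309
sigma_true * epsilon_true = 814.308 * 0.177309 = 144.4 MPa


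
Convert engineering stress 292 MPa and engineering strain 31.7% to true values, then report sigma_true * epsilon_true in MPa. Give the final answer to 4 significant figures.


sigma_true = sigma_eng * (1 + epsilon_eng)
sigma_true = 292 * (1 + 0.317) = 384.564 MPa
epsilon_true = ln(1 + epsilon_eng)
epsilon_true = ln(1 + 0.317) = 0.275356
sigma_true * epsilon_true = 384.564 * 0.275356 = 105.9 MPa


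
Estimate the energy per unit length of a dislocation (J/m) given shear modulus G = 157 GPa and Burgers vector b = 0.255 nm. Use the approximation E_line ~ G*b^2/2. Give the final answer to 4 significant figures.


E = G*b^2/2
b = 0.255 nm = 2.55e-10 m
G = 157 GPa = 1.57e+11 Pa
E = 0.5 * 1.57e+11 * (2.55e-10)^2
E = 5.104e-09 J/m


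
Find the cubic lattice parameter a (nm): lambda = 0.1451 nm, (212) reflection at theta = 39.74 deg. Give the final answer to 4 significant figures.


d = lambda / (2*sin(theta))
d = 0.1451 / (2*sin(39.74 deg))
d = 0.113483 nm
a = d * sqrt(h^2+k^2+l^2) = 0.113483 * sqrt(9)
a = 0.3404 nm


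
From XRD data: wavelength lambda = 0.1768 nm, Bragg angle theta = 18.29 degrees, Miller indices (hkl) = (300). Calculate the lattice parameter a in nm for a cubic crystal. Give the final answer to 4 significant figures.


d = lambda / (2*sin(theta))
d = 0.1768 / (2*sin(18.29 deg))
d = 0.281684 nm
a = d * sqrt(h^2+k^2+l^2) = 0.281684 * sqrt(9)
a = 0.8451 nm


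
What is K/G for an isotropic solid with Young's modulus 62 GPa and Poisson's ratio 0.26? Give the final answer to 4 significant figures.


G = E / (2*(1+nu))
G = 62 / (2*(1+0.26)) = 24.6032 GPa
K = E / (3*(1-2*nu))
K = 62 / (3*(1-2*0.26)) = 43.0556 GPa
K/G = 43.0556 / 24.6032 = 1.75


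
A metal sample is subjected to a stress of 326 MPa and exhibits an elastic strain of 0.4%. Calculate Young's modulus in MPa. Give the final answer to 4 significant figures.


E = sigma / epsilon
epsilon = 0.4% = 4e-03
E = 326 / 4e-03
E = 81500 MPa


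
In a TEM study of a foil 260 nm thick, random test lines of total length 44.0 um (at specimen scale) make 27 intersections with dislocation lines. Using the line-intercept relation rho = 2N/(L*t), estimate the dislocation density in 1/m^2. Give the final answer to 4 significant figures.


rho = 2N / (L * t)
L = 44.0 um = 4.4e-05 m, t = 260 nm = 2.6e-07 m
rho = 2 * 27 / (4.4e-05 * 2.6e-07)
rho = 4.72e+12 1/m^2


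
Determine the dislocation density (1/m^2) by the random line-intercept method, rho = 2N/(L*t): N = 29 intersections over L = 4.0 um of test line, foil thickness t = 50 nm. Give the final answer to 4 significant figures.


rho = 2N / (L * t)
L = 4.0 um = 4e-06 m, t = 50 nm = 5e-08 m
rho = 2 * 29 / (4e-06 * 5e-08)
rho = 2.9e+14 1/m^2


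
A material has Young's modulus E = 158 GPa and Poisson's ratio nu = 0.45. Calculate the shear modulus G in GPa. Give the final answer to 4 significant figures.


G = E / (2*(1+nu))
G = 158 / (2*(1+0.45))
G = 54.48 GPa


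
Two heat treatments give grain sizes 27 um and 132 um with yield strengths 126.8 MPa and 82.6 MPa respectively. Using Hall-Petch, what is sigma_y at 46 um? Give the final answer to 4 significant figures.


sigma_y = sigma0 + k / sqrt(d)
1/sqrt(d1) = 1/sqrt(2.7e-05) = 192.45;  1/sqrt(d2) = 87.0388
k = (sigma1 - sigma2) / (1/sqrt(d1) - 1/sqrt(d2)) = (126.8 - 82.6) / (192.45 - 87.0388) = 0.41931 MPa*m^0.5
sigma0 = sigma1 - k/sqrt(d1) = 126.8 - 0.41931*192.45 = 46.1037 MPa
sigma_y(d3) = 46.1037 + 0.41931 / sqrt(4.6e-05) = 107.9 MPa


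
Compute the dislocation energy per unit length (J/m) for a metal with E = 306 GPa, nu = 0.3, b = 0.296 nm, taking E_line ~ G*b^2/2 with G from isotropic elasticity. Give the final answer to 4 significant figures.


Step 1: G = E / (2*(1+nu))
G = 306 / (2*(1+0.3)) = 117.692 GPa = 1.17692e+11 Pa
Step 2: E_line = G*b^2/2
b = 0.296 nm = 2.96e-10 m
E_line = 0.5 * 1.17692e+11 * (2.96e-10)^2 = 5.156e-09 J/m


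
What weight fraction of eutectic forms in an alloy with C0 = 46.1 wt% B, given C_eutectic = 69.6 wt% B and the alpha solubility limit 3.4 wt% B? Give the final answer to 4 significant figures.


f_primary = (C_e - C0) / (C_e - C_alpha_max)
f_primary = (69.6 - 46.1) / (69.6 - 3.4)
f_primary = 0.354985
f_eutectic = 1 - 0.354985 = 0.645


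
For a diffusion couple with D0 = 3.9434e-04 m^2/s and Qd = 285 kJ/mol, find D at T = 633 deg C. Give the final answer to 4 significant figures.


D = D0 * exp(-Qd / (R*T))
T = 906.15 K
D = 3.9434e-04 * exp(-285e3 / (8.314 * 906.15))
D = 1.467e-20 m^2/s


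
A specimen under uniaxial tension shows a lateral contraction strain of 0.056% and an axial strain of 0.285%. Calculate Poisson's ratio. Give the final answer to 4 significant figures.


nu = -epsilon_lat / epsilon_axial
Lateral strain is contraction (negative), so using magnitudes:
nu = 0.056 / 0.285
nu = 0.1965


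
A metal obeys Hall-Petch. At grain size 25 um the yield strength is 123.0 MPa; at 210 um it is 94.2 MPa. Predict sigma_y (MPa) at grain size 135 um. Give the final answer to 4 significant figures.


sigma_y = sigma0 + k / sqrt(d)
1/sqrt(d1) = 1/sqrt(2.5e-05) = 200;  1/sqrt(d2) = 69.0066
k = (sigma1 - sigma2) / (1/sqrt(d1) - 1/sqrt(d2)) = (123.0 - 94.2) / (200 - 69.0066) = 0.219858 MPa*m^0.5
sigma0 = sigma1 - k/sqrt(d1) = 123.0 - 0.219858*200 = 79.0283 MPa
sigma_y(d3) = 79.0283 + 0.219858 / sqrt(1.35e-04) = 97.95 MPa


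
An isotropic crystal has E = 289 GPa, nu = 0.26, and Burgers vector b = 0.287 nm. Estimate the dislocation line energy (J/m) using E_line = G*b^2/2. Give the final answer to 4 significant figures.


Step 1: G = E / (2*(1+nu))
G = 289 / (2*(1+0.26)) = 114.683 GPa = 1.14683e+11 Pa
Step 2: E_line = G*b^2/2
b = 0.287 nm = 2.87e-10 m
E_line = 0.5 * 1.14683e+11 * (2.87e-10)^2 = 4.723e-09 J/m


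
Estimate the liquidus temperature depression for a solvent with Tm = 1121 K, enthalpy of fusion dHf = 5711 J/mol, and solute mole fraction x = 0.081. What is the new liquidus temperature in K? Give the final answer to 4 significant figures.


dT = R*Tm^2*x / dHf
dT = 8.314 * 1121^2 * 0.081 / 5711
dT = 148.182 K
T_new = 1121 - 148.182 = 972.8 K


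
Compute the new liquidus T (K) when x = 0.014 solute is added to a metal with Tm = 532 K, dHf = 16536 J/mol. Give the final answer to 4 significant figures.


dT = R*Tm^2*x / dHf
dT = 8.314 * 532^2 * 0.014 / 16536
dT = 1.99219 K
T_new = 532 - 1.99219 = 530 K


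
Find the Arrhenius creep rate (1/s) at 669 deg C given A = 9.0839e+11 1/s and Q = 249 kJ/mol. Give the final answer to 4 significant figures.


rate = A * exp(-Q / (R*T))
T = 669 + 273.15 = 942.15 K
rate = 9.0839e+11 * exp(-249e3 / (8.314 * 942.15))
rate = 0.01421 1/s


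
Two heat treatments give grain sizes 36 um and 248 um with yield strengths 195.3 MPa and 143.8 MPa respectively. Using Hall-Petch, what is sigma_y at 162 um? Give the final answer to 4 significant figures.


sigma_y = sigma0 + k / sqrt(d)
1/sqrt(d1) = 1/sqrt(3.6e-05) = 166.667;  1/sqrt(d2) = 63.5001
k = (sigma1 - sigma2) / (1/sqrt(d1) - 1/sqrt(d2)) = (195.3 - 143.8) / (166.667 - 63.5001) = 0.499193 MPa*m^0.5
sigma0 = sigma1 - k/sqrt(d1) = 195.3 - 0.499193*166.667 = 112.101 MPa
sigma_y(d3) = 112.101 + 0.499193 / sqrt(1.62e-04) = 151.3 MPa


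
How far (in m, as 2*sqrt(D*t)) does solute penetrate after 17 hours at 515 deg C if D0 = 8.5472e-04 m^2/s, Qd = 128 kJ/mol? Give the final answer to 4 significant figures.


Step 1: D = D0 * exp(-Qd/(R*T))
T = 788.15 K
D = 8.5472e-04 * exp(-128e3 / (8.314 * 788.15)) = 2.80749e-12 m^2/s
Step 2: L = 2*sqrt(D*t)
t = 17 h = 61200 s
L = 2*sqrt(2.80749e-12 * 61200) = 8.29e-04 m


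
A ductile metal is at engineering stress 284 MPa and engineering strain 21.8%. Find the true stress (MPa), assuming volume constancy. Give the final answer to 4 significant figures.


sigma_true = sigma_eng * (1 + epsilon_eng)
sigma_true = 284 * (1 + 0.218)
sigma_true = 345.9 MPa


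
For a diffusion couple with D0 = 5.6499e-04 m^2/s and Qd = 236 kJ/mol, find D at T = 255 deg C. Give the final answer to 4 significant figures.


D = D0 * exp(-Qd / (R*T))
T = 528.15 K
D = 5.6499e-04 * exp(-236e3 / (8.314 * 528.15))
D = 2.574e-27 m^2/s


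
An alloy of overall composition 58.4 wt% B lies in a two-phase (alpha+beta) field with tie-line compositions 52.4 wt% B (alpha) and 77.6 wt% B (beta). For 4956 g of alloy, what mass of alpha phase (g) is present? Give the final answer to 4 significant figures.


f_alpha = (C_beta - C0) / (C_beta - C_alpha)
f_alpha = (77.6 - 58.4) / (77.6 - 52.4) = 0.761905
m_alpha = f_alpha * m_total = 0.761905 * 4956 = 3776 g


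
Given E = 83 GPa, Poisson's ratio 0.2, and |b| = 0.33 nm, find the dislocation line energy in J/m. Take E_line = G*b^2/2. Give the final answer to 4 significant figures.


Step 1: G = E / (2*(1+nu))
G = 83 / (2*(1+0.2)) = 34.5833 GPa = 3.45833e+10 Pa
Step 2: E_line = G*b^2/2
b = 0.33 nm = 3.3e-10 m
E_line = 0.5 * 3.45833e+10 * (3.3e-10)^2 = 1.883e-09 J/m


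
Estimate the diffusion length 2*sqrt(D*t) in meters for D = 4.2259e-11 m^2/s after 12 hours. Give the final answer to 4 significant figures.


t = 12 hr = 43200 s
Diffusion length = 2*sqrt(D*t)
= 2*sqrt(4.2259e-11 * 43200)
= 2.702e-03 m


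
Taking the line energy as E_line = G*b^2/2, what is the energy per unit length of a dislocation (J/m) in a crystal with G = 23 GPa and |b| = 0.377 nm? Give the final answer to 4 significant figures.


E = G*b^2/2
b = 0.377 nm = 3.77e-10 m
G = 23 GPa = 2.3e+10 Pa
E = 0.5 * 2.3e+10 * (3.77e-10)^2
E = 1.634e-09 J/m


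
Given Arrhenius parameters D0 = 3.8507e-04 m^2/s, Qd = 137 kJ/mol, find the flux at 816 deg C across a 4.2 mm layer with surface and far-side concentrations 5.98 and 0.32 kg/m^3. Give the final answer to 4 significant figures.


Step 1: D = D0 * exp(-Qd/(R*T))
T = 816 + 273.15 = 1089.15 K
D = 3.8507e-04 * exp(-137e3 / (8.314 * 1089.15)) = 1.03492e-10 m^2/s
Step 2: J = D * (C1 - C2) / dx
J = 1.03492e-10 * (5.98 - 0.32) / 4.2e-03
J = 1.395e-07 kg/(m^2*s)


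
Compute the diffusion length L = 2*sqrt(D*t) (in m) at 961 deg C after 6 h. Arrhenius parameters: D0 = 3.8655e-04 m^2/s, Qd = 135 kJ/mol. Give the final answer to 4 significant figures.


Step 1: D = D0 * exp(-Qd/(R*T))
T = 1234.15 K
D = 3.8655e-04 * exp(-135e3 / (8.314 * 1234.15)) = 7.46805e-10 m^2/s
Step 2: L = 2*sqrt(D*t)
t = 6 h = 21600 s
L = 2*sqrt(7.46805e-10 * 21600) = 8.033e-03 m


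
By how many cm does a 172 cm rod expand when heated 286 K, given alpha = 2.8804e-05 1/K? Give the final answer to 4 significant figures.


dL = L0 * alpha * dT
dL = 172 * 2.8804e-05 * 286
dL = 1.417 cm


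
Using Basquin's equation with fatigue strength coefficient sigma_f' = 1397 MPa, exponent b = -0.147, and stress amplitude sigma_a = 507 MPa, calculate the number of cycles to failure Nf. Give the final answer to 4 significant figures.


sigma_a = sigma_f' * (2*Nf)^b
2*Nf = (sigma_a / sigma_f')^(1/b)
2*Nf = (507 / 1397)^(1/-0.147)
2*Nf = 987.368
Nf = 493.7 cycles


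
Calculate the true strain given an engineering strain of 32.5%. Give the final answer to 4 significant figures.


epsilon_true = ln(1 + epsilon_eng)
epsilon_true = ln(1 + 0.325)
epsilon_true = 0.2814


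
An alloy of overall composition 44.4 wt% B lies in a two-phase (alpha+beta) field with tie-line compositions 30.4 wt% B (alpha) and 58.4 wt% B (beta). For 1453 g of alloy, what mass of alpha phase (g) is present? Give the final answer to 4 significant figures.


f_alpha = (C_beta - C0) / (C_beta - C_alpha)
f_alpha = (58.4 - 44.4) / (58.4 - 30.4) = 0.5
m_alpha = f_alpha * m_total = 0.5 * 1453 = 726.5 g


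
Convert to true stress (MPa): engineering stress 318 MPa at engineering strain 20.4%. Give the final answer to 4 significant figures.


sigma_true = sigma_eng * (1 + epsilon_eng)
sigma_true = 318 * (1 + 0.204)
sigma_true = 382.9 MPa


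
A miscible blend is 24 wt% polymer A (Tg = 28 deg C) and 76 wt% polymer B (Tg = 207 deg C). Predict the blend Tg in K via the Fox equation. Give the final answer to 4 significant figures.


1/Tg = w1/Tg1 + w2/Tg2 (in Kelvin)
Tg1 = 301.15 K, Tg2 = 480.15 K
1/Tg = 0.24/301.15 + 0.76/480.15
Tg = 420.2 K


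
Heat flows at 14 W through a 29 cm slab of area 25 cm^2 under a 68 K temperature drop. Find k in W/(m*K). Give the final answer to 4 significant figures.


k = Q*L / (A*dT)
L = 0.29 m, A = 2.5e-03 m^2
k = 14 * 0.29 / (2.5e-03 * 68)
k = 23.88 W/(m*K)


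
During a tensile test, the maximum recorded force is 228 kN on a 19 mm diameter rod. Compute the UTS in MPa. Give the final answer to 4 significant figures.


A0 = pi*(d/2)^2 = pi*(19/2)^2 = 283.529 mm^2
UTS = F_max / A0 = 228*1000 / 283.529
UTS = 804.2 MPa


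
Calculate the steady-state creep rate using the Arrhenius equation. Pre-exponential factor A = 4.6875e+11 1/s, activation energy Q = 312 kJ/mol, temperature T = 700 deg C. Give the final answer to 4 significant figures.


rate = A * exp(-Q / (R*T))
T = 700 + 273.15 = 973.15 K
rate = 4.6875e+11 * exp(-312e3 / (8.314 * 973.15))
rate = 8.384e-06 1/s


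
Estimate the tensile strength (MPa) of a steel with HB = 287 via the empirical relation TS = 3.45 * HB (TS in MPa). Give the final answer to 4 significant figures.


TS (MPa) = 3.45 * HB
TS = 3.45 * 287
TS = 990.2 MPa


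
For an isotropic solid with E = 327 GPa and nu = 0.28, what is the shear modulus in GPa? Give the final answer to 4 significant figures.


G = E / (2*(1+nu))
G = 327 / (2*(1+0.28))
G = 127.7 GPa


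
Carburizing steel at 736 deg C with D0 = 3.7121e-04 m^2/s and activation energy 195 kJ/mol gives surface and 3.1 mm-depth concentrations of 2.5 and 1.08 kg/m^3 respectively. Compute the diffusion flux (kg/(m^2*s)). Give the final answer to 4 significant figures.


Step 1: D = D0 * exp(-Qd/(R*T))
T = 736 + 273.15 = 1009.15 K
D = 3.7121e-04 * exp(-195e3 / (8.314 * 1009.15)) = 2.99127e-14 m^2/s
Step 2: J = D * (C1 - C2) / dx
J = 2.99127e-14 * (2.5 - 1.08) / 3.1e-03
J = 1.37e-11 kg/(m^2*s)


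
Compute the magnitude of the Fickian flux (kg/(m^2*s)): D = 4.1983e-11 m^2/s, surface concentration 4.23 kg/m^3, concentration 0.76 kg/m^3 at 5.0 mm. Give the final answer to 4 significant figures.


J = -D * (dC/dx) = D * (C1 - C2) / dx
J = 4.1983e-11 * (4.23 - 0.76) / 5e-03
J = 2.914e-08 kg/(m^2*s)


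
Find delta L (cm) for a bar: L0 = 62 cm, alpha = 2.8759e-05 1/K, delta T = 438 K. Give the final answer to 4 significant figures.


dL = L0 * alpha * dT
dL = 62 * 2.8759e-05 * 438
dL = 0.781 cm


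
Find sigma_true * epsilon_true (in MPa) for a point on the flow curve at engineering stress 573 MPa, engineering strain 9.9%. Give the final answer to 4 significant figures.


sigma_true = sigma_eng * (1 + epsilon_eng)
sigma_true = 573 * (1 + 0.099) = 629.727 MPa
epsilon_true = ln(1 + epsilon_eng)
epsilon_true = ln(1 + 0.099) = 0.0944007
sigma_true * epsilon_true = 629.727 * 0.0944007 = 59.45 MPa


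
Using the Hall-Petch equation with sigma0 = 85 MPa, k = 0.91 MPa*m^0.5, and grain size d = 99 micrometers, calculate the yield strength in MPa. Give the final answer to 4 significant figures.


sigma_y = sigma0 + k / sqrt(d)
d = 99 um = 9.9e-05 m
sigma_y = 85 + 0.91 / sqrt(9.9e-05)
sigma_y = 176.5 MPa


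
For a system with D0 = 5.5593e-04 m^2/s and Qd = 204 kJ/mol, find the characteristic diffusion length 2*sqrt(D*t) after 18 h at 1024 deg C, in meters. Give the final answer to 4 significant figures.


Step 1: D = D0 * exp(-Qd/(R*T))
T = 1297.15 K
D = 5.5593e-04 * exp(-204e3 / (8.314 * 1297.15)) = 3.38761e-12 m^2/s
Step 2: L = 2*sqrt(D*t)
t = 18 h = 64800 s
L = 2*sqrt(3.38761e-12 * 64800) = 9.371e-04 m


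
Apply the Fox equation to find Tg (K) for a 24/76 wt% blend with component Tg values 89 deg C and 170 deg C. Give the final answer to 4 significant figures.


1/Tg = w1/Tg1 + w2/Tg2 (in Kelvin)
Tg1 = 362.15 K, Tg2 = 443.15 K
1/Tg = 0.24/362.15 + 0.76/443.15
Tg = 420.6 K


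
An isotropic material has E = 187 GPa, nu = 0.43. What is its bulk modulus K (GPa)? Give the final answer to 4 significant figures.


K = E / (3*(1-2*nu))
K = 187 / (3*(1-2*0.43))
K = 445.2 GPa


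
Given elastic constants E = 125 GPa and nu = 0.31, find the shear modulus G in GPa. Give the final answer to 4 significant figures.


G = E / (2*(1+nu))
G = 125 / (2*(1+0.31))
G = 47.71 GPa


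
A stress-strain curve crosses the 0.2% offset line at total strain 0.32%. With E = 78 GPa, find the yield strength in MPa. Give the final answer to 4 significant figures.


Offset strain = 0.002
Elastic strain at yield = total_strain - offset = 3.2e-03 - 0.002 = 1.2e-03
sigma_y = E * elastic_strain = 78000 * 1.2e-03
sigma_y = 93.6 MPa


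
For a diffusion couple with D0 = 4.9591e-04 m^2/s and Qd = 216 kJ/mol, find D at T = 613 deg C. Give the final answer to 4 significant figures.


D = D0 * exp(-Qd / (R*T))
T = 886.15 K
D = 4.9591e-04 * exp(-216e3 / (8.314 * 886.15))
D = 9.177e-17 m^2/s


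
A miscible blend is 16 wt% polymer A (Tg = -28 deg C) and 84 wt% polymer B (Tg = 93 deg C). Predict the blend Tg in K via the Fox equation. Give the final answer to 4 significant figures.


1/Tg = w1/Tg1 + w2/Tg2 (in Kelvin)
Tg1 = 245.15 K, Tg2 = 366.15 K
1/Tg = 0.16/245.15 + 0.84/366.15
Tg = 339.4 K


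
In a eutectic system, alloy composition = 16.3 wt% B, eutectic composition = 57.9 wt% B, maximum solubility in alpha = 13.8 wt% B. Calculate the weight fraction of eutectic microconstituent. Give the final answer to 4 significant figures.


f_primary = (C_e - C0) / (C_e - C_alpha_max)
f_primary = (57.9 - 16.3) / (57.9 - 13.8)
f_primary = 0.943311
f_eutectic = 1 - 0.943311 = 0.05669


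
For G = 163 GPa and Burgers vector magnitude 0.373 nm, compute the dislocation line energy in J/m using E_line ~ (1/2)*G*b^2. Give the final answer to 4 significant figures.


E = G*b^2/2
b = 0.373 nm = 3.73e-10 m
G = 163 GPa = 1.63e+11 Pa
E = 0.5 * 1.63e+11 * (3.73e-10)^2
E = 1.134e-08 J/m


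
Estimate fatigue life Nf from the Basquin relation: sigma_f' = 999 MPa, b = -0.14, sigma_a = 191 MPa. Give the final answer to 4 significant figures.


sigma_a = sigma_f' * (2*Nf)^b
2*Nf = (sigma_a / sigma_f')^(1/b)
2*Nf = (191 / 999)^(1/-0.14)
2*Nf = 135635
Nf = 67820 cycles


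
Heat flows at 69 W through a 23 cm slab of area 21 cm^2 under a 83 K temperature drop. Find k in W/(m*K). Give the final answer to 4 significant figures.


k = Q*L / (A*dT)
L = 0.23 m, A = 2.1e-03 m^2
k = 69 * 0.23 / (2.1e-03 * 83)
k = 91.05 W/(m*K)


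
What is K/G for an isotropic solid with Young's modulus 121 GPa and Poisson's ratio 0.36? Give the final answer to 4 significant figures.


G = E / (2*(1+nu))
G = 121 / (2*(1+0.36)) = 44.4853 GPa
K = E / (3*(1-2*nu))
K = 121 / (3*(1-2*0.36)) = 144.048 GPa
K/G = 144.048 / 44.4853 = 3.238


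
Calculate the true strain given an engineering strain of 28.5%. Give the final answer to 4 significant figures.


epsilon_true = ln(1 + epsilon_eng)
epsilon_true = ln(1 + 0.285)
epsilon_true = 0.2508


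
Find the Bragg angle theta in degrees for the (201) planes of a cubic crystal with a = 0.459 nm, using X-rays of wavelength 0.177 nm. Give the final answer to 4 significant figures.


d = a / sqrt(h^2+k^2+l^2)
d = 0.459 / sqrt(5) = 0.205271 nm
lambda = 2*d*sin(theta)  =>  sin(theta) = lambda / (2*d)
sin(theta) = 0.177 / (2 * 0.205271) = 0.431137
theta = 25.54 deg


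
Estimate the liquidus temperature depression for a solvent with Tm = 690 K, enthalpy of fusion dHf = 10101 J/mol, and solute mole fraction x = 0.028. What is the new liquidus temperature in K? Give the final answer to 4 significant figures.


dT = R*Tm^2*x / dHf
dT = 8.314 * 690^2 * 0.028 / 10101
dT = 10.9724 K
T_new = 690 - 10.9724 = 679 K


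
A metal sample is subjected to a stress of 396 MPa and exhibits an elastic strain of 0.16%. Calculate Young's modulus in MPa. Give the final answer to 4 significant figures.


E = sigma / epsilon
epsilon = 0.16% = 1.6e-03
E = 396 / 1.6e-03
E = 247500 MPa


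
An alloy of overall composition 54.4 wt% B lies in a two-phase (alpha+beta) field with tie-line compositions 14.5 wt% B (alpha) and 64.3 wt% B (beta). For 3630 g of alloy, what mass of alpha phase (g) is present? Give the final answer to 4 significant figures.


f_alpha = (C_beta - C0) / (C_beta - C_alpha)
f_alpha = (64.3 - 54.4) / (64.3 - 14.5) = 0.198795
m_alpha = f_alpha * m_total = 0.198795 * 3630 = 721.6 g


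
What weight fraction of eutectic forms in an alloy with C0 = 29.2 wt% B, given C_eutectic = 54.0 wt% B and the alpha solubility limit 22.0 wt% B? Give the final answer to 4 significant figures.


f_primary = (C_e - C0) / (C_e - C_alpha_max)
f_primary = (54.0 - 29.2) / (54.0 - 22.0)
f_primary = 0.775
f_eutectic = 1 - 0.775 = 0.225


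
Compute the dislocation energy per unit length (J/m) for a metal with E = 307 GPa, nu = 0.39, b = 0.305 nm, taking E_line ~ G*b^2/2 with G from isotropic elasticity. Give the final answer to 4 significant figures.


Step 1: G = E / (2*(1+nu))
G = 307 / (2*(1+0.39)) = 110.432 GPa = 1.10432e+11 Pa
Step 2: E_line = G*b^2/2
b = 0.305 nm = 3.05e-10 m
E_line = 0.5 * 1.10432e+11 * (3.05e-10)^2 = 5.136e-09 J/m


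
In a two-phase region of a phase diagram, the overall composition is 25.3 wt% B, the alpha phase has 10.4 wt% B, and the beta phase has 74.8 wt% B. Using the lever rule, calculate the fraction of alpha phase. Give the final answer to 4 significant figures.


f_alpha = (C_beta - C0) / (C_beta - C_alpha)
f_alpha = (74.8 - 25.3) / (74.8 - 10.4)
f_alpha = 0.7686


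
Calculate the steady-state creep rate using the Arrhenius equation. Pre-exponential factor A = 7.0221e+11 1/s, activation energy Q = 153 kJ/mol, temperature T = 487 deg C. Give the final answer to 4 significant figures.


rate = A * exp(-Q / (R*T))
T = 487 + 273.15 = 760.15 K
rate = 7.0221e+11 * exp(-153e3 / (8.314 * 760.15))
rate = 21.5 1/s


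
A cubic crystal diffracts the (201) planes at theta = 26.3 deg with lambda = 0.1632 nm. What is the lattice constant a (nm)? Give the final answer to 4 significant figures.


d = lambda / (2*sin(theta))
d = 0.1632 / (2*sin(26.3 deg))
d = 0.184169 nm
a = d * sqrt(h^2+k^2+l^2) = 0.184169 * sqrt(5)
a = 0.4118 nm


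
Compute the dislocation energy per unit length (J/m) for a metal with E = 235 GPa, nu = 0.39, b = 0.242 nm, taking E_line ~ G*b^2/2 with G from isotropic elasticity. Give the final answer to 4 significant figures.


Step 1: G = E / (2*(1+nu))
G = 235 / (2*(1+0.39)) = 84.5324 GPa = 8.45324e+10 Pa
Step 2: E_line = G*b^2/2
b = 0.242 nm = 2.42e-10 m
E_line = 0.5 * 8.45324e+10 * (2.42e-10)^2 = 2.475e-09 J/m


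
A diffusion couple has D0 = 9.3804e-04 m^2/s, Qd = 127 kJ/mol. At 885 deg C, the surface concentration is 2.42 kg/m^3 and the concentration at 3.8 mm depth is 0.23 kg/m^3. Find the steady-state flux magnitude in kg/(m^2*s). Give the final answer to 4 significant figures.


Step 1: D = D0 * exp(-Qd/(R*T))
T = 885 + 273.15 = 1158.15 K
D = 9.3804e-04 * exp(-127e3 / (8.314 * 1158.15)) = 1.75423e-09 m^2/s
Step 2: J = D * (C1 - C2) / dx
J = 1.75423e-09 * (2.42 - 0.23) / 3.8e-03
J = 1.011e-06 kg/(m^2*s)


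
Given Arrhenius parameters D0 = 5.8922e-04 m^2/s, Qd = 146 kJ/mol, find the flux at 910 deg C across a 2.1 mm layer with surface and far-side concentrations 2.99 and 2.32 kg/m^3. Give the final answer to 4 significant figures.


Step 1: D = D0 * exp(-Qd/(R*T))
T = 910 + 273.15 = 1183.15 K
D = 5.8922e-04 * exp(-146e3 / (8.314 * 1183.15)) = 2.11019e-10 m^2/s
Step 2: J = D * (C1 - C2) / dx
J = 2.11019e-10 * (2.99 - 2.32) / 2.1e-03
J = 6.733e-08 kg/(m^2*s)


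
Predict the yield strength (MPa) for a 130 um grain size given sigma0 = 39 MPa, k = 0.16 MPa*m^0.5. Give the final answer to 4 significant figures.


sigma_y = sigma0 + k / sqrt(d)
d = 130 um = 1.3e-04 m
sigma_y = 39 + 0.16 / sqrt(1.3e-04)
sigma_y = 53.03 MPa


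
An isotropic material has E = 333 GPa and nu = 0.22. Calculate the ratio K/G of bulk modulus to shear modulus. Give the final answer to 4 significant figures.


G = E / (2*(1+nu))
G = 333 / (2*(1+0.22)) = 136.475 GPa
K = E / (3*(1-2*nu))
K = 333 / (3*(1-2*0.22)) = 198.214 GPa
K/G = 198.214 / 136.475 = 1.452


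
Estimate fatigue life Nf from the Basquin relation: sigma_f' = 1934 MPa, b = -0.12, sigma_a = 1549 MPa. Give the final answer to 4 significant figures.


sigma_a = sigma_f' * (2*Nf)^b
2*Nf = (sigma_a / sigma_f')^(1/b)
2*Nf = (1549 / 1934)^(1/-0.12)
2*Nf = 6.3588
Nf = 3.179 cycles


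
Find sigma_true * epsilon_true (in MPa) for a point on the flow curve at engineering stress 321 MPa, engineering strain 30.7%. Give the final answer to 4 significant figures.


sigma_true = sigma_eng * (1 + epsilon_eng)
sigma_true = 321 * (1 + 0.307) = 419.547 MPa
epsilon_true = ln(1 + epsilon_eng)
epsilon_true = ln(1 + 0.307) = 0.267734
sigma_true * epsilon_true = 419.547 * 0.267734 = 112.3 MPa


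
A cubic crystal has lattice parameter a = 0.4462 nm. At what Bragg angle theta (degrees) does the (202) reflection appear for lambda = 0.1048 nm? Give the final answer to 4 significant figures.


d = a / sqrt(h^2+k^2+l^2)
d = 0.4462 / sqrt(8) = 0.157756 nm
lambda = 2*d*sin(theta)  =>  sin(theta) = lambda / (2*d)
sin(theta) = 0.1048 / (2 * 0.157756) = 0.33216
theta = 19.4 deg


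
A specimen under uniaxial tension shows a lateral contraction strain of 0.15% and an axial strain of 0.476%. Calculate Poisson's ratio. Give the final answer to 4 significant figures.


nu = -epsilon_lat / epsilon_axial
Lateral strain is contraction (negative), so using magnitudes:
nu = 0.15 / 0.476
nu = 0.3151


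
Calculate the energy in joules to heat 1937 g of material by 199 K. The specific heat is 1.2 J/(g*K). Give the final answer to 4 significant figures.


Q = m * cp * dT
Q = 1937 * 1.2 * 199
Q = 462600 J


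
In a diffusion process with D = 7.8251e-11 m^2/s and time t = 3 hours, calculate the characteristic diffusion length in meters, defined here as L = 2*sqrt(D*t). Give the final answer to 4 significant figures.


t = 3 hr = 10800 s
Diffusion length = 2*sqrt(D*t)
= 2*sqrt(7.8251e-11 * 10800)
= 1.839e-03 m


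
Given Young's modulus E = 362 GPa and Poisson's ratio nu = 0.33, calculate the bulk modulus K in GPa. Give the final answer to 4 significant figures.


K = E / (3*(1-2*nu))
K = 362 / (3*(1-2*0.33))
K = 354.9 GPa


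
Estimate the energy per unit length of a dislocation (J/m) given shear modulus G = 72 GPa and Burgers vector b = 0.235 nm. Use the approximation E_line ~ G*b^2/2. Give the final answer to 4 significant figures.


E = G*b^2/2
b = 0.235 nm = 2.35e-10 m
G = 72 GPa = 7.2e+10 Pa
E = 0.5 * 7.2e+10 * (2.35e-10)^2
E = 1.988e-09 J/m


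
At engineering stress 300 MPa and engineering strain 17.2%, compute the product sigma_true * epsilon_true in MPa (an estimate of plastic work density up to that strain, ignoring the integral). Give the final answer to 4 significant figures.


sigma_true = sigma_eng * (1 + epsilon_eng)
sigma_true = 300 * (1 + 0.172) = 351.6 MPa
epsilon_true = ln(1 + epsilon_eng)
epsilon_true = ln(1 + 0.172) = 0.158712
sigma_true * epsilon_true = 351.6 * 0.158712 = 55.8 MPa


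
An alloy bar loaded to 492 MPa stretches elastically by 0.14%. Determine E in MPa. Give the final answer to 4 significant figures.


E = sigma / epsilon
epsilon = 0.14% = 1.4e-03
E = 492 / 1.4e-03
E = 351400 MPa


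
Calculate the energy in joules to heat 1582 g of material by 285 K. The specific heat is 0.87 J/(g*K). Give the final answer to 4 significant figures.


Q = m * cp * dT
Q = 1582 * 0.87 * 285
Q = 392300 J


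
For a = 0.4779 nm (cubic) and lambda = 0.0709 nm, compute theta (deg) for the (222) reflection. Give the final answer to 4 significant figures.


d = a / sqrt(h^2+k^2+l^2)
d = 0.4779 / sqrt(12) = 0.137958 nm
lambda = 2*d*sin(theta)  =>  sin(theta) = lambda / (2*d)
sin(theta) = 0.0709 / (2 * 0.137958) = 0.256963
theta = 14.89 deg


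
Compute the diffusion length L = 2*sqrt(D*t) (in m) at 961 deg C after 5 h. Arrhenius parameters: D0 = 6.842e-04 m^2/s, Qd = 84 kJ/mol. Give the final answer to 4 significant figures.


Step 1: D = D0 * exp(-Qd/(R*T))
T = 1234.15 K
D = 6.842e-04 * exp(-84e3 / (8.314 * 1234.15)) = 1.90461e-07 m^2/s
Step 2: L = 2*sqrt(D*t)
t = 5 h = 18000 s
L = 2*sqrt(1.90461e-07 * 18000) = 0.1171 m


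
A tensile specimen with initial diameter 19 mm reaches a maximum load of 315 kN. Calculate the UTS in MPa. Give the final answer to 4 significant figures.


A0 = pi*(d/2)^2 = pi*(19/2)^2 = 283.529 mm^2
UTS = F_max / A0 = 315*1000 / 283.529
UTS = 1111 MPa


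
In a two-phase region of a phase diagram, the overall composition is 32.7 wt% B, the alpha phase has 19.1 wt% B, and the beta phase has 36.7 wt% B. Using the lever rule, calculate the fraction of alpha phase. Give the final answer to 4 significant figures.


f_alpha = (C_beta - C0) / (C_beta - C_alpha)
f_alpha = (36.7 - 32.7) / (36.7 - 19.1)
f_alpha = 0.2273


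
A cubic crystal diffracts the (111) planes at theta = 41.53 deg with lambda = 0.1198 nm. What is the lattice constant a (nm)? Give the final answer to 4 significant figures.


d = lambda / (2*sin(theta))
d = 0.1198 / (2*sin(41.53 deg))
d = 0.0903453 nm
a = d * sqrt(h^2+k^2+l^2) = 0.0903453 * sqrt(3)
a = 0.1565 nm


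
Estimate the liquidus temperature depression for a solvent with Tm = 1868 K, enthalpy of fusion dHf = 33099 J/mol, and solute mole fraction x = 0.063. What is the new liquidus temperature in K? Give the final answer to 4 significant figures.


dT = R*Tm^2*x / dHf
dT = 8.314 * 1868^2 * 0.063 / 33099
dT = 55.2191 K
T_new = 1868 - 55.2191 = 1813 K


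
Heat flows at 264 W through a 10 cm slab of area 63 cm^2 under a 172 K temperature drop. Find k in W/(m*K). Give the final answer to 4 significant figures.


k = Q*L / (A*dT)
L = 0.1 m, A = 6.3e-03 m^2
k = 264 * 0.1 / (6.3e-03 * 172)
k = 24.36 W/(m*K)


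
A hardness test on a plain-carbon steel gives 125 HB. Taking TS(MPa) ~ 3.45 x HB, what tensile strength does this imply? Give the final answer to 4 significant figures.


TS (MPa) = 3.45 * HB
TS = 3.45 * 125
TS = 431.3 MPa


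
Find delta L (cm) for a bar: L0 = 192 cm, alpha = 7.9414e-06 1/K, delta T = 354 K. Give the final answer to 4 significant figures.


dL = L0 * alpha * dT
dL = 192 * 7.9414e-06 * 354
dL = 0.5398 cm


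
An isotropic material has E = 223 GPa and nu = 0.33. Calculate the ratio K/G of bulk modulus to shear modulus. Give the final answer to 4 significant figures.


G = E / (2*(1+nu))
G = 223 / (2*(1+0.33)) = 83.8346 GPa
K = E / (3*(1-2*nu))
K = 223 / (3*(1-2*0.33)) = 218.627 GPa
K/G = 218.627 / 83.8346 = 2.608


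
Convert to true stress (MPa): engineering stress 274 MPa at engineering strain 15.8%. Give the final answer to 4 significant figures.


sigma_true = sigma_eng * (1 + epsilon_eng)
sigma_true = 274 * (1 + 0.158)
sigma_true = 317.3 MPa


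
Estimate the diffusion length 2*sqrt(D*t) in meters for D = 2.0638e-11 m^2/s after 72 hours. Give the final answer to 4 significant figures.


t = 72 hr = 259200 s
Diffusion length = 2*sqrt(D*t)
= 2*sqrt(2.0638e-11 * 259200)
= 4.626e-03 m


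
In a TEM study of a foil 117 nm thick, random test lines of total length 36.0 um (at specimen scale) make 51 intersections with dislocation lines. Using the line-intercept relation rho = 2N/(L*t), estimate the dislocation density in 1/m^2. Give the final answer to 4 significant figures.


rho = 2N / (L * t)
L = 36.0 um = 3.6e-05 m, t = 117 nm = 1.17e-07 m
rho = 2 * 51 / (3.6e-05 * 1.17e-07)
rho = 2.422e+13 1/m^2


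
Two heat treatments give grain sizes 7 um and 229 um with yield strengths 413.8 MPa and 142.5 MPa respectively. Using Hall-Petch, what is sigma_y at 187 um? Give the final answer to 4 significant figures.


sigma_y = sigma0 + k / sqrt(d)
1/sqrt(d1) = 1/sqrt(7e-06) = 377.964;  1/sqrt(d2) = 66.0819
k = (sigma1 - sigma2) / (1/sqrt(d1) - 1/sqrt(d2)) = (413.8 - 142.5) / (377.964 - 66.0819) = 0.869879 MPa*m^0.5
sigma0 = sigma1 - k/sqrt(d1) = 413.8 - 0.869879*377.964 = 85.0168 MPa
sigma_y(d3) = 85.0168 + 0.869879 / sqrt(1.87e-04) = 148.6 MPa


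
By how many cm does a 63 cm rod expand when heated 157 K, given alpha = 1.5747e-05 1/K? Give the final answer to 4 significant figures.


dL = L0 * alpha * dT
dL = 63 * 1.5747e-05 * 157
dL = 0.1558 cm


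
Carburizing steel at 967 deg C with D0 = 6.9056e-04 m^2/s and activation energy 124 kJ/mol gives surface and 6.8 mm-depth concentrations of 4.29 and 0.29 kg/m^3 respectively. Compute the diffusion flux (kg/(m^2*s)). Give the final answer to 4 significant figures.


Step 1: D = D0 * exp(-Qd/(R*T))
T = 967 + 273.15 = 1240.15 K
D = 6.9056e-04 * exp(-124e3 / (8.314 * 1240.15)) = 4.13219e-09 m^2/s
Step 2: J = D * (C1 - C2) / dx
J = 4.13219e-09 * (4.29 - 0.29) / 6.8e-03
J = 2.431e-06 kg/(m^2*s)


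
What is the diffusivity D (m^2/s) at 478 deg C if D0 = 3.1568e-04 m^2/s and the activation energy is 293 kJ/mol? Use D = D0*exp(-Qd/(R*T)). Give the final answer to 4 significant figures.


D = D0 * exp(-Qd / (R*T))
T = 751.15 K
D = 3.1568e-04 * exp(-293e3 / (8.314 * 751.15))
D = 1.329e-24 m^2/s


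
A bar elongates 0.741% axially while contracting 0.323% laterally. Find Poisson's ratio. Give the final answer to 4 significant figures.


nu = -epsilon_lat / epsilon_axial
Lateral strain is contraction (negative), so using magnitudes:
nu = 0.323 / 0.741
nu = 0.4359


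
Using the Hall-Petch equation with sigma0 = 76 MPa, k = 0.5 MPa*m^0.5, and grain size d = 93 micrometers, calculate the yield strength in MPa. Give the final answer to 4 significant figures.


sigma_y = sigma0 + k / sqrt(d)
d = 93 um = 9.3e-05 m
sigma_y = 76 + 0.5 / sqrt(9.3e-05)
sigma_y = 127.8 MPa


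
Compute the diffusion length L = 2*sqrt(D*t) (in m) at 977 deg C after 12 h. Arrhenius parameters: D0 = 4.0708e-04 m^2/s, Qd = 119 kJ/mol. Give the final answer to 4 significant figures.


Step 1: D = D0 * exp(-Qd/(R*T))
T = 1250.15 K
D = 4.0708e-04 * exp(-119e3 / (8.314 * 1250.15)) = 4.33869e-09 m^2/s
Step 2: L = 2*sqrt(D*t)
t = 12 h = 43200 s
L = 2*sqrt(4.33869e-09 * 43200) = 0.02738 m


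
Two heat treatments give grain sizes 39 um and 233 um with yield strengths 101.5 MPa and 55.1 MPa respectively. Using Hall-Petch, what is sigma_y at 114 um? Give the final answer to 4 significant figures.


sigma_y = sigma0 + k / sqrt(d)
1/sqrt(d1) = 1/sqrt(3.9e-05) = 160.128;  1/sqrt(d2) = 65.5122
k = (sigma1 - sigma2) / (1/sqrt(d1) - 1/sqrt(d2)) = (101.5 - 55.1) / (160.128 - 65.5122) = 0.490403 MPa*m^0.5
sigma0 = sigma1 - k/sqrt(d1) = 101.5 - 0.490403*160.128 = 22.9726 MPa
sigma_y(d3) = 22.9726 + 0.490403 / sqrt(1.14e-04) = 68.9 MPa


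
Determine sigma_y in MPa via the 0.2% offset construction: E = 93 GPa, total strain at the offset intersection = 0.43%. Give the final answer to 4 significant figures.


Offset strain = 0.002
Elastic strain at yield = total_strain - offset = 4.3e-03 - 0.002 = 2.3e-03
sigma_y = E * elastic_strain = 93000 * 2.3e-03
sigma_y = 213.9 MPa


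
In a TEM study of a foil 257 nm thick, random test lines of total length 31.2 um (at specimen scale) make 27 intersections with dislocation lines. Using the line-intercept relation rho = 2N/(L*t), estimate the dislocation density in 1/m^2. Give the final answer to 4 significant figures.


rho = 2N / (L * t)
L = 31.2 um = 3.12e-05 m, t = 257 nm = 2.57e-07 m
rho = 2 * 27 / (3.12e-05 * 2.57e-07)
rho = 6.735e+12 1/m^2


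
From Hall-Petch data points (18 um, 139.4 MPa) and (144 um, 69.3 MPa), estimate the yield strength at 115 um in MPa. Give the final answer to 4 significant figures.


sigma_y = sigma0 + k / sqrt(d)
1/sqrt(d1) = 1/sqrt(1.8e-05) = 235.702;  1/sqrt(d2) = 83.3333
k = (sigma1 - sigma2) / (1/sqrt(d1) - 1/sqrt(d2)) = (139.4 - 69.3) / (235.702 - 83.3333) = 0.460068 MPa*m^0.5
sigma0 = sigma1 - k/sqrt(d1) = 139.4 - 0.460068*235.702 = 30.961 MPa
sigma_y(d3) = 30.961 + 0.460068 / sqrt(1.15e-04) = 73.86 MPa


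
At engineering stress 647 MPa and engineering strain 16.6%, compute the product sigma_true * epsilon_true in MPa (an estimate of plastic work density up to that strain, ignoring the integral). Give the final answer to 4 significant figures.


sigma_true = sigma_eng * (1 + epsilon_eng)
sigma_true = 647 * (1 + 0.166) = 754.402 MPa
epsilon_true = ln(1 + epsilon_eng)
epsilon_true = ln(1 + 0.166) = 0.153579
sigma_true * epsilon_true = 754.402 * 0.153579 = 115.9 MPa


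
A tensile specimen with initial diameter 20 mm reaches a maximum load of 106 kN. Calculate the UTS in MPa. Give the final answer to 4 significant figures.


A0 = pi*(d/2)^2 = pi*(20/2)^2 = 314.159 mm^2
UTS = F_max / A0 = 106*1000 / 314.159
UTS = 337.4 MPa


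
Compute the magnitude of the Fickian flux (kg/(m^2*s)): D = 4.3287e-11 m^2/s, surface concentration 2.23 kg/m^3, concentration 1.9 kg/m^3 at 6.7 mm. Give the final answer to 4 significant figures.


J = -D * (dC/dx) = D * (C1 - C2) / dx
J = 4.3287e-11 * (2.23 - 1.9) / 6.7e-03
J = 2.132e-09 kg/(m^2*s)


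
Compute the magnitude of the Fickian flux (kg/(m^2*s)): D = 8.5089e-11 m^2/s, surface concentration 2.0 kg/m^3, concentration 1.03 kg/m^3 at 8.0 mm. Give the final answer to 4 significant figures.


J = -D * (dC/dx) = D * (C1 - C2) / dx
J = 8.5089e-11 * (2.0 - 1.03) / 8e-03
J = 1.032e-08 kg/(m^2*s)


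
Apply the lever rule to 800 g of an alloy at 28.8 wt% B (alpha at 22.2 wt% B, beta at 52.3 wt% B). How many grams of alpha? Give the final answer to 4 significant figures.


f_alpha = (C_beta - C0) / (C_beta - C_alpha)
f_alpha = (52.3 - 28.8) / (52.3 - 22.2) = 0.780731
m_alpha = f_alpha * m_total = 0.780731 * 800 = 624.6 g


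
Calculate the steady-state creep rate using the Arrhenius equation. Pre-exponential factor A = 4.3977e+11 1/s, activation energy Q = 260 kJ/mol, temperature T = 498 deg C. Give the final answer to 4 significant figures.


rate = A * exp(-Q / (R*T))
T = 498 + 273.15 = 771.15 K
rate = 4.3977e+11 * exp(-260e3 / (8.314 * 771.15))
rate = 1.075e-06 1/s


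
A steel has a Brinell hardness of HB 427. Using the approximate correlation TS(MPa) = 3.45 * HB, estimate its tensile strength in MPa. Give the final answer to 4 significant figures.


TS (MPa) = 3.45 * HB
TS = 3.45 * 427
TS = 1473 MPa


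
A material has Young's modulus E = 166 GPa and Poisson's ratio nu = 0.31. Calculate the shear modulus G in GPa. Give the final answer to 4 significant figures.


G = E / (2*(1+nu))
G = 166 / (2*(1+0.31))
G = 63.36 GPa
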